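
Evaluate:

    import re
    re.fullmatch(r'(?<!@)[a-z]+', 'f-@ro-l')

None

The negative lookahead/lookbehind blocks any match where the forbidden context is present.
For `fullmatch`, every character of the input must be accounted for by the pattern.
Here there's no way to consume every character, so the call returns None.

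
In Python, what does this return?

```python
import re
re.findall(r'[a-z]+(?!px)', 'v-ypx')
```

['v', 'ypx']

The negative lookaround is zero-width — it rules out positions where the adjacent text would match, without consuming anything.
Walking the string: at [0:1] → 'v'; at [2:5] → 'ypx'.
`findall` yields the raw match text (2 of them) because the pattern has no groups.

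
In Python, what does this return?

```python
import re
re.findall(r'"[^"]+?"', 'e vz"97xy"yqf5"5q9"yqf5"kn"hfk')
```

['"97xy"', '"5q9"', '"kn"']

Since nothing is captured, `findall` lists the 3 matched substrings directly.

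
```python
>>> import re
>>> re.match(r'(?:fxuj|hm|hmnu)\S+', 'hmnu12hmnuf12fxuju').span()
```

(0, 18)

With `match`, the pattern is implicitly anchored at the beginning.
The match spans [0:18] → 'hmnu12hmnuf12fxuju'.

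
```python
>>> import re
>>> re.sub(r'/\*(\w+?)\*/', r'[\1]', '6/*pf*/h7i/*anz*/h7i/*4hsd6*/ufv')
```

'6[pf]h7i[anz]h7i[4hsd6]ufv'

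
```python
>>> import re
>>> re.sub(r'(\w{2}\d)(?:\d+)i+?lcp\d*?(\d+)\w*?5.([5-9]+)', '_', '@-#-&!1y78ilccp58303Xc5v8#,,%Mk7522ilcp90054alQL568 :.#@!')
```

'@-#-&!1y78ilccp58303Xc5v8#,,%_ :.#@!'

This matches exactly 2 of a word character, then a digit (captured); then one or more of a digit (non-capturing group); then one or more of the literal 'i' (lazy), then the literal 'lcp', then zero or more of a digit (lazy); then one or more of a digit (captured); then zero or more of a word character (lazy), then the literal '5', then any character; then one or more of a character in [5-9] (captured).
`sub` substitutes '_' at each match site.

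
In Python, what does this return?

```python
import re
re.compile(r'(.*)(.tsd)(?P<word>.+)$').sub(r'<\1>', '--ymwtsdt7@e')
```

Pattern: zero or more of any character (captured); then any character, then the literal 'tsd' (captured); then one or more of any character (captured as 'word'); then anchored at the end.
Each match is replaced using the text its own group 1 captured.

'<--ym>'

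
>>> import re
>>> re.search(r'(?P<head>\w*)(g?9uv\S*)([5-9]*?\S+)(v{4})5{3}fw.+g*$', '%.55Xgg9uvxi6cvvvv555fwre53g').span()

The pattern matches zero or more of a word character (captured as 'head'); then optionally the literal 'g', then the literal '9uv', then zero or more of a non-whitespace character (captured); then zero or more of a character in [5-9] (lazy), then one or more of a non-whitespace character (captured); then exactly 4 of a literal 'v' (captured); then exactly 3 of a literal '5', then the literal 'fw'; then one or more of any character, then zero or more of a literal 'g'; then anchored at the end.
The match spans [2:28] → '55Xgg9uvxi6cvvvv555fwre53g'.

(2, 28)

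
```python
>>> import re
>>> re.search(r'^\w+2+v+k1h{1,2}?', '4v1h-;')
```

The pattern matches anchored at the start of the string; then one or more of a word character, then one or more of a literal '2', then one or more of the literal 'v'; then the literal 'k1', then 1 to 2 of a literal 'h' (lazy).
`search` walks the string left to right and returns the first match it finds.
Here nothing in the string fits, so the call returns None.

None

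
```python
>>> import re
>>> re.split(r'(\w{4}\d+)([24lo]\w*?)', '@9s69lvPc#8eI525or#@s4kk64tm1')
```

['@9s69lvPc#', '8eI525', 'o', 'r#@', 's4kk6', '4', 'tm1']

This matches exactly 4 of a word character, then one or more of a digit (captured); then one of [24lo], then zero or more of a word character (lazy) (captured).
Matches to split on: at [10:17] → '8eI525o'; at [20:26] → 's4kk64'.
Because the pattern has a capturing group, `split` also inserts each captured text between the pieces.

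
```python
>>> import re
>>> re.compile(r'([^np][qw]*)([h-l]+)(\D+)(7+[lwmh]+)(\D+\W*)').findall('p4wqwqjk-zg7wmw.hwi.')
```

Pattern: any character except [np], then zero or more of one of [qw] (captured); then one or more of a character in [h-l] (captured); then one or more of a non-digit (captured); then one or more of the literal '7', then one or more of one of [lwmh] (captured); then one or more of a non-digit, then zero or more of a non-word character (captured).
Multiple groups make `findall` return tuples — one 5-tuple for the one match.

[('4wqwq', 'jk', '-zg', '7wmw', '.hwi.')]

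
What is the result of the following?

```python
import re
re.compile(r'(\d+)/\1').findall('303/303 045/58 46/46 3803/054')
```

After group 1 captures some text, `\1` only succeeds where that same text appears again.
Because there's exactly one group, `findall` drops the full match and keeps group 1 from each hit.

['303', '5', '46']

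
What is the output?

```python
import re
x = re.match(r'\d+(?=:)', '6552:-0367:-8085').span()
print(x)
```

(0, 4)

`match` is anchored at position 0; if the pattern doesn't fit there, it returns None.
The match spans [0:4] → '6552'.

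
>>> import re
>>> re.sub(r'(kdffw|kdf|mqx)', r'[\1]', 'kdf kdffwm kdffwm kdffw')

'[kdf] [kdffw]m [kdffw]m [kdffw]'

Alternation tries branches left to right and keeps the first one that lets the overall match succeed at that position.
Each match is replaced using the text its own group 1 captured.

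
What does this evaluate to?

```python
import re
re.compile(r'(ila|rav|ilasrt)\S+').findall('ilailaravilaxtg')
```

Scanning left to right: at [0:15] match 'ilailaravilaxtg', group 1 = 'ila'.
Because there's exactly one group, `findall` drops the full match and keeps group 1 from the one hit.

['ila']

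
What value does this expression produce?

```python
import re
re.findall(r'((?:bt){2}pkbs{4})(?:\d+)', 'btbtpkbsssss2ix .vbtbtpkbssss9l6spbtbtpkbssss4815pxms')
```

This matches the literal 'bt' repeated 2 times, then the literal 'pkb', then exactly 4 of the literal 's' (captured); then one or more of a digit (non-capturing group).
Scanning left to right: at [18:30] match 'btbtpkbssss9', group 1 = 'btbtpkbssss'; at [34:49] match 'btbtpkbssss4815', group 1 = 'btbtpkbssss'.
Because there's exactly one group, `findall` drops the full match and keeps group 1 from each hit.

['btbtpkbssss', 'btbtpkbssss']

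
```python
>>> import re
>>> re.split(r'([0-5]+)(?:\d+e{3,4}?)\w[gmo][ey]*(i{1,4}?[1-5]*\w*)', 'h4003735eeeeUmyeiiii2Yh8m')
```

['h', '4003', 'iiii2Yh8m', '']

Pattern: one or more of a character in [0-5] (captured); then one or more of a digit, then 3 to 4 of the literal 'e' (lazy) (non-capturing group); then a word character, then one of [gmo], then zero or more of one of [ey]; then 1 to 4 of a literal 'i' (lazy), then zero or more of a character in [1-5], then zero or more of a word character (captured).
Matches to split on: at [1:25] → '4003735eeeeUmyeiiii2Yh8m'.
The group in the pattern means `split` returns the separators' captures alongside the pieces.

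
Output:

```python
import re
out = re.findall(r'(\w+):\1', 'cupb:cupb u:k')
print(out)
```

['cupb']

The backreference `\1` re-matches whatever the first group consumed, character for character.
Walking the string: at [0:9] match 'cupb:cupb', group 1 = 'cupb'.
Because there's exactly one group, `findall` drops the full match and keeps group 1 from the one hit.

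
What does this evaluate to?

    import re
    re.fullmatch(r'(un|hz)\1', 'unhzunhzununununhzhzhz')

None

`fullmatch` succeeds only if the pattern covers the string from start to end.
Here the string isn't matched end-to-end, so the call returns None.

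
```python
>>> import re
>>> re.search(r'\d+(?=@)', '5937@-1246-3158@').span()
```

(0, 4)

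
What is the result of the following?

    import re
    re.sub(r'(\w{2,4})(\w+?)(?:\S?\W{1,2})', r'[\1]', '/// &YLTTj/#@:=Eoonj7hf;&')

'/// &[YLTT]:=[Eoon]'

The pattern matches 2 to 4 of a word character (captured); then one or more of a word character (lazy) (captured); then optionally a non-whitespace character, then 1 to 2 of a non-word character (non-capturing group).
Matches: at [5:13] → 'YLTTj/#@'; at [15:25] → 'Eoonj7hf;&'.
The replacement refers to a captured group, so each match is rewritten using its own captured text.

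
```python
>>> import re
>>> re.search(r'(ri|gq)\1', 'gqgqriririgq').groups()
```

The match spans [0:4] → 'gqgq'.
Captured: group 1 = 'gq'.

('gq',)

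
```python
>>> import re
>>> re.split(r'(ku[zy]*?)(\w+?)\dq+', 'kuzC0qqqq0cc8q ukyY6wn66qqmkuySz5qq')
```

['', 'ku', 'zC', '0cc8q ukyY6wn66qqm', 'ku', 'ySz', '']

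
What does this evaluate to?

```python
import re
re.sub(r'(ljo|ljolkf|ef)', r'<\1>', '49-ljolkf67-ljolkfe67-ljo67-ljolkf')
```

'49-<ljo>lkf67-<ljo>lkfe67-<ljo>67-<ljo>lkf'

The regex engine tests alternatives in the order written; an earlier branch that matches wins even if a later one would match more.
Matches: at [3:6] → 'ljo'; at [12:15] → 'ljo'; at [22:25] → 'ljo'; at [28:31] → 'ljo'.
`\1` in the replacement pulls in group 1's text for each match.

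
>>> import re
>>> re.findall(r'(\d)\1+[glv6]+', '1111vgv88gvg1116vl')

`\1` is not a pattern — it's the concrete string captured by group 1, re-applied verbatim.
Walking the string: at [0:7] match '1111vgv', group 1 = '1'; at [7:12] match '88gvg', group 1 = '8'; at [12:18] match '1116vl', group 1 = '1'.
`findall` collects group 1 from each match (3 total).

['1', '8', '1']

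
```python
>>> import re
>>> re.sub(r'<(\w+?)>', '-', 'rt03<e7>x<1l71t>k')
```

Matches: at [4:8] → '<e7>'; at [9:16] → '<1l71t>'.
`sub` substitutes '-' at each match site.

'rt03-x-k'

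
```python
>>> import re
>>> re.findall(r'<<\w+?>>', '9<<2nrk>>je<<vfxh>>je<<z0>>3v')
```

Scanning left to right: at [1:9] → '<<2nrk>>'; at [11:19] → '<<vfxh>>'; at [21:27] → '<<z0>>'.
Since nothing is captured, `findall` lists the 3 matched substrings directly.

['<<2nrk>>', '<<vfxh>>', '<<z0>>']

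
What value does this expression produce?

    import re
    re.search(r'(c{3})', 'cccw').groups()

This matches exactly 3 of a literal 'c' (captured).
`re.search` scans for the first position where the pattern succeeds.
The match spans [0:3] → 'ccc'.
Captured: group 1 = 'ccc'.

('ccc',)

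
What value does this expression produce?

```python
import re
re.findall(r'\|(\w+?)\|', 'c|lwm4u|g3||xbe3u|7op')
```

['lwm4u', 'xbe3u']

`findall` collects group 1 from each match (2 total).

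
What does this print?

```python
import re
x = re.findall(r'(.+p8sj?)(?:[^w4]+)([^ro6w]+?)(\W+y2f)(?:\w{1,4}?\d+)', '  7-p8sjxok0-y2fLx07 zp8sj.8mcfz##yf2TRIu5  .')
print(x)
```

The pattern matches one or more of any character, then the literal 'p8s', then optionally a literal 'j' (captured); then one or more of any character except [w4] (non-capturing group); then one or more of any character except [ro6w] (lazy) (captured); then one or more of a non-word character, then the literal 'y2f' (captured); then 1 to 4 of a word character (lazy), then one or more of a digit (non-capturing group).
Scanning left to right: at [0:20] match '  7-p8sjxok0-y2fLx07', groups = ('  7-p8sj', '0', '-y2f').
With 3 capturing groups, `findall` returns a 3-tuple per match.

[('  7-p8sj', '0', '-y2f')]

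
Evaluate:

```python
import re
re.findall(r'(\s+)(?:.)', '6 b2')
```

This matches one or more of whitespace (captured); then any character (non-capturing group).
Scanning left to right: at [1:3] match ' b', group 1 = ' '.
`findall` collects group 1 from the one match (1 total).

[' ']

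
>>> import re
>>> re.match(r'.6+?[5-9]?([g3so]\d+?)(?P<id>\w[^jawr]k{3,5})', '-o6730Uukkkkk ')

The pattern matches any character, then one or more of a literal '6' (lazy), then optionally a character in [5-9]; then one of [g3so], then one or more of a digit (lazy) (captured); then a word character, then any character except [jawr], then 3 to 5 of the literal 'k' (captured as 'id').
`match` is anchored at position 0; if the pattern doesn't fit there, it returns None.
Here position 0 doesn't satisfy it, so the call returns None.

None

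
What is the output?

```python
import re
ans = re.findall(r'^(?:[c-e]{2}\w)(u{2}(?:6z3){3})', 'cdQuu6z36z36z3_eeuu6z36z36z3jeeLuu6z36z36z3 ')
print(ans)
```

The pattern matches anchored at the start of the string; then exactly 2 of a character in [c-e], then a word character (non-capturing group); then exactly 2 of the literal 'u', then the literal '6z3' repeated 3 times (captured).
Scanning left to right: at [0:14] match 'cdQuu6z36z36z3', group 1 = 'uu6z36z36z3'.
One capturing group, so `findall` returns just the captured substring from the one match — 1 in all.

['uu6z36z36z3']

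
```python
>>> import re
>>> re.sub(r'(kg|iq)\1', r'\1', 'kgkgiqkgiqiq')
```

'kgiqkgiq'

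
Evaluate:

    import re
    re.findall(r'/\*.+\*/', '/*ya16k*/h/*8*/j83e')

['/*ya16k*/h/*8*/']

Matches: at [0:15] → '/*ya16k*/h/*8*/'.
Since nothing is captured, `findall` lists the 1 matched substring directly.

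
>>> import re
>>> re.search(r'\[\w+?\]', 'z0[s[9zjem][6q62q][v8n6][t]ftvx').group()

'[9zjem]'

`re.search` tries every starting position until one works.
The match spans [4:11] → '[9zjem]'.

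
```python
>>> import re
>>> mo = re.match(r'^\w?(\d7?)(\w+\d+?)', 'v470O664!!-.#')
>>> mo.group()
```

'v470O664'

The pattern matches anchored at the start of the string; then optionally a word character; then a digit, then optionally a literal '7' (captured); then one or more of a word character, then one or more of a digit (lazy) (captured).
With `match`, the pattern is implicitly anchored at the beginning.
The match spans [0:8] → 'v470O664'.
Captured: group 1 = '47', group 2 = '0O664'.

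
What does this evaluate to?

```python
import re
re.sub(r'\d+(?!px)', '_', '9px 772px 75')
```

'9px _2px _'

The negative lookaround is zero-width — it rules out positions where the adjacent text would match, without consuming anything.
Each match is replaced by '_'.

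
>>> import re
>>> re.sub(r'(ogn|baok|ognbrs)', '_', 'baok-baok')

Matches: at [0:4] → 'baok'; at [5:9] → 'baok'.
Each match is replaced by '_'.

'_-_'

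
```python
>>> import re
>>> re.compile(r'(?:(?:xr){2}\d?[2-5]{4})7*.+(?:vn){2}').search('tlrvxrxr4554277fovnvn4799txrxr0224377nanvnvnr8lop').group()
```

The pattern matches the literal 'xr' repeated 2 times, then optionally a digit, then exactly 4 of a character in [2-5] (non-capturing group); then zero or more of a literal '7', then one or more of any character, then the literal 'vn' repeated 2 times.
Unlike `match`, `search` isn't anchored — it looks for the pattern anywhere in the string.
The match spans [4:44] → 'xrxr4554277fovnvn4799txrxr0224377nanvnvn'.

'xrxr4554277fovnvn4799txrxr0224377nanvnvn'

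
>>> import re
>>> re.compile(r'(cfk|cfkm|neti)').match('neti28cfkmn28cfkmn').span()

`match` is anchored at position 0; if the pattern doesn't fit there, it returns None.
The match spans [0:4] → 'neti'.

(0, 4)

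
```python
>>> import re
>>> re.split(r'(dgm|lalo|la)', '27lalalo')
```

`|` is ordered: at each position the engine commits to the first alternative that works.
Matches to split on: at [2:4] → 'la'; at [4:8] → 'lalo'.
The group in the pattern means `split` returns the separators' captures alongside the pieces.

['27', 'la', '', 'lalo', '']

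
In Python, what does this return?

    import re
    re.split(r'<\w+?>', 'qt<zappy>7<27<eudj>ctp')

The string is cut at each match, leaving 3 pieces.

['qt', '7<27', 'ctp']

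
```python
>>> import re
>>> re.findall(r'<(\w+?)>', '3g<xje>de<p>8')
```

['xje', 'p']

With a single group, `findall` returns only what that group captured — 2 items.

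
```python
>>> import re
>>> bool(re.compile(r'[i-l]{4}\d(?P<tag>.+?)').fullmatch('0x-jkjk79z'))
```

False

This matches exactly 4 of a character in [i-l], then a digit; then one or more of any character (lazy) (captured as 'tag').
For `fullmatch`, every character of the input must be accounted for by the pattern.
Here the pattern can't cover the whole string, so the call returns None, and `bool(None)` is False.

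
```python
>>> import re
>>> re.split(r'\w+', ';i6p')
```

Splitting on the pattern gives 2 pieces.

[';', '']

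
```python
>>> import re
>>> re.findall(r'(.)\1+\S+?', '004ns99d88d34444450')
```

['0', '9', '8', '4']

The backreference `\1` re-matches whatever the first group consumed, character for character.
Walking the string: at [0:3] match '004', group 1 = '0'; at [5:8] match '99d', group 1 = '9'; at [8:11] match '88d', group 1 = '8'; at [12:18] match '444445', group 1 = '4'.
One capturing group, so `findall` returns just the captured substring from each match — 4 in all.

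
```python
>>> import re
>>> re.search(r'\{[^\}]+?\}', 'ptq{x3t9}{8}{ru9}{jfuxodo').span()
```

(3, 9)

`re.search` tries every starting position until one works.
The match spans [3:9] → '{x3t9}'.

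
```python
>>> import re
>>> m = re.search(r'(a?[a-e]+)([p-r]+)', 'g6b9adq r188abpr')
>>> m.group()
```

'adq'

Pattern: optionally a literal 'a', then one or more of a character in [a-e] (captured); then one or more of a character in [p-r] (captured).
Unlike `match`, `search` isn't anchored — it looks for the pattern anywhere in the string.
The match spans [4:7] → 'adq'.
Captured: group 1 = 'ad', group 2 = 'q'.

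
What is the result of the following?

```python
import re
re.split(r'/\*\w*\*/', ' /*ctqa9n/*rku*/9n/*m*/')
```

[' /*ctqa9n', '9n', '']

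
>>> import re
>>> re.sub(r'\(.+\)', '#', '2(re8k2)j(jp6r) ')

'2# '

Matches: at [1:15] → '(re8k2)j(jp6r)'.
Every occurrence is swapped for '#'.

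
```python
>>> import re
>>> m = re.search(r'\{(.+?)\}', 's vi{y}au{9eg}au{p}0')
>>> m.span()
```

A `+?`/`*?`/`{m,n}?` starts at its minimum and grows only as far as needed for what follows to match.
The match spans [4:7] → '{y}'.

(4, 7)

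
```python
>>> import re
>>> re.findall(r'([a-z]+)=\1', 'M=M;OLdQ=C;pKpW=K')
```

[]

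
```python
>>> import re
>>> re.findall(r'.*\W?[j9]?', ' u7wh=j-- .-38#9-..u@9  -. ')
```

[' u7wh=j-- .-38#9-..u@9  -. ', '']

This matches zero or more of any character, then optionally a non-word character; then optionally one of [j9].
Scanning left to right: at [0:27] → ' u7wh=j-- .-38#9-..u@9  -. '; at [27:27] → ''.
Since nothing is captured, `findall` lists the 2 matched substrings directly.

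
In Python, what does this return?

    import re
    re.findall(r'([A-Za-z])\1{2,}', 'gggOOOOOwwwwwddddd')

`\1` is not a pattern — it's the concrete string captured by group 1, re-applied verbatim.
Matches: at [0:3] match 'ggg', group 1 = 'g'; at [3:8] match 'OOOOO', group 1 = 'O'; at [8:13] match 'wwwww', group 1 = 'w'; at [13:18] match 'ddddd', group 1 = 'd'.
Because there's exactly one group, `findall` drops the full match and keeps group 1 from each hit.

['g', 'O', 'w', 'd']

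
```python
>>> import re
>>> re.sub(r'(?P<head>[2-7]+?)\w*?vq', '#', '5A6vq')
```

'#'

Pattern: one or more of a character in [2-7] (lazy) (captured as 'head'); then zero or more of a word character (lazy), then the literal 'vq'.
Matches: at [0:5] → '5A6vq'.
`sub` substitutes '#' at each match site.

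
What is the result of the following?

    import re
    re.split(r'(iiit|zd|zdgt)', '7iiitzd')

['7', 'iiit', '', 'zd', '']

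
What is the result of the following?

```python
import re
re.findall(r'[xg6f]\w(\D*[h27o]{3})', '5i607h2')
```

This matches one of [xg6f], then a word character; then zero or more of a non-digit, then exactly 3 of one of [h27o] (captured).
Scanning left to right: at [2:7] match '607h2', group 1 = '7h2'.
Because there's exactly one group, `findall` drops the full match and keeps group 1 from the one hit.

['7h2']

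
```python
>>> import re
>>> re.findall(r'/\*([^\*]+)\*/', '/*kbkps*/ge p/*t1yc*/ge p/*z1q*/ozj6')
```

['kbkps', 't1yc', 'z1q']

One capturing group, so `findall` returns just the captured substring from each match — 3 in all.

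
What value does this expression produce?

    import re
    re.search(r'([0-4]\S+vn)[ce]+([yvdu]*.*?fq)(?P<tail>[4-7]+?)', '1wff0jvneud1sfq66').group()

'1wff0jvneud1sfq6'

Pattern: a character in [0-4], then one or more of a non-whitespace character, then the literal 'vn' (captured); then one or more of one of [ce]; then zero or more of one of [yvdu], then zero or more of any character (lazy), then the literal 'fq' (captured); then one or more of a character in [4-7] (lazy) (captured as 'tail').
`re.search` scans for the first position where the pattern succeeds.
The match spans [0:16] → '1wff0jvneud1sfq6'.
Captured: group 1 = '1wff0jvn', group 2 = 'ud1sfq', group 3 = '6'.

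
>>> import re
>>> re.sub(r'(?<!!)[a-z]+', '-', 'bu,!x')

The negative lookahead/lookbehind blocks any match where the forbidden context is present.
Matches: at [0:2] → 'bu'.
Every occurrence is swapped for '-'.

'-,!x'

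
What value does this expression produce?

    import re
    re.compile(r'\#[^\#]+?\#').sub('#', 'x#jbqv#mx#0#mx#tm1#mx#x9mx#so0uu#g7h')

'x#mx#mx#mx#so0uu#g7h'

Matches: at [1:7] → '#jbqv#'; at [9:12] → '#0#'; at [14:19] → '#tm1#'; at [21:27] → '#x9mx#'.
Each match is replaced by '#'.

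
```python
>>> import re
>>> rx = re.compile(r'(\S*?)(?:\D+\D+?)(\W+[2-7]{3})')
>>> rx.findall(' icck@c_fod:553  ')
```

[('', ':553')]

This matches zero or more of a non-whitespace character (lazy) (captured); then one or more of a non-digit, then one or more of a non-digit (lazy) (non-capturing group); then one or more of a non-word character, then exactly 3 of a character in [2-7] (captured).
`findall` packs the 2 group values into a tuple for every match.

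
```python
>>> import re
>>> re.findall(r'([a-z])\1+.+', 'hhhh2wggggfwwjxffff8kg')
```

`\1` is not a pattern — it's the concrete string captured by group 1, re-applied verbatim.
Scanning left to right: at [0:22] match 'hhhh2wggggfwwjxffff8kg', group 1 = 'h'.
`findall` collects group 1 from the one match (1 total).

['h']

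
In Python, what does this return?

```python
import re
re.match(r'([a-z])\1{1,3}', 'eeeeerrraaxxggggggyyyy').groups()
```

('e',)

`\1` has to match the exact text group 1 already captured.
`re.match` only tries the pattern at the start of the string.
The match spans [0:4] → 'eeee'.
Captured: group 1 = 'e'.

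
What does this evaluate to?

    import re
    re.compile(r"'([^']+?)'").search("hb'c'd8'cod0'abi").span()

The match spans [2:5] → "'c'".

(2, 5)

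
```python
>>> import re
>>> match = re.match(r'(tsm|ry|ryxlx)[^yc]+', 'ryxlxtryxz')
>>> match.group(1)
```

'ry'

The match spans [0:7] → 'ryxlxtr'.
Captured: group 1 = 'ry'.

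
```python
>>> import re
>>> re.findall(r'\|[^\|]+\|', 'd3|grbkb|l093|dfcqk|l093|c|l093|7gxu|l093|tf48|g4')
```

With no groups in the pattern, `findall` gives back each whole match — 5 here.

['|grbkb|', '|dfcqk|', '|c|', '|7gxu|', '|tf48|']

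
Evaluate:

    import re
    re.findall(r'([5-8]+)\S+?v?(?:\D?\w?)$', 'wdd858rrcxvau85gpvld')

['858']

The pattern matches one or more of a character in [5-8] (captured); then one or more of a non-whitespace character (lazy), then optionally a literal 'v'; then optionally a non-digit, then optionally a word character (non-capturing group); then anchored at the end.
Matches: at [3:20] match '858rrcxvau85gpvld', group 1 = '858'.
`findall` collects group 1 from the one match (1 total).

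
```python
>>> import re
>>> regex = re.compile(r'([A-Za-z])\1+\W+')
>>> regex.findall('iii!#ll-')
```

['i', 'l']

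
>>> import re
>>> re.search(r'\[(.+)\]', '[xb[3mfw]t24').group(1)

`re.search` scans for the first position where the pattern succeeds.
The match spans [0:9] → '[xb[3mfw]'.
Captured: group 1 = 'xb[3mfw'.

'xb[3mfw'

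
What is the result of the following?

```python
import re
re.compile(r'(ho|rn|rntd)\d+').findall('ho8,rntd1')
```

Matches: at [0:3] match 'ho8', group 1 = 'ho'; at [4:9] match 'rntd1', group 1 = 'rntd'.
`findall` collects group 1 from each match (2 total).

['ho', 'rntd']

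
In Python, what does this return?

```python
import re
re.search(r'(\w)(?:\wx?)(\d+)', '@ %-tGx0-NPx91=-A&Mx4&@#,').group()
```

'tGx0'

This matches a word character (captured); then a word character, then optionally a literal 'x' (non-capturing group); then one or more of a digit (captured).
`re.search` scans for the first position where the pattern succeeds.
The match spans [4:8] → 'tGx0'.
Captured: group 1 = 't', group 2 = '0'.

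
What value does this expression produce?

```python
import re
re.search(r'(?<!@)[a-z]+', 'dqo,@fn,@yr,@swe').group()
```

'dqo'

`(?!…)`/`(?<!…)` only lets a position through if the neighbouring text does NOT match; no characters are consumed.
The match spans [0:3] → 'dqo'.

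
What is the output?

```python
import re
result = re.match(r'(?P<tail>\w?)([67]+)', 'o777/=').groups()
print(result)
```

('o', '777')

This matches optionally a word character (captured as 'tail'); then one or more of one of [67] (captured).
`match` is anchored at position 0; if the pattern doesn't fit there, it returns None.
The match spans [0:4] → 'o777'.
Captured: group 1 = 'o', group 2 = '777'.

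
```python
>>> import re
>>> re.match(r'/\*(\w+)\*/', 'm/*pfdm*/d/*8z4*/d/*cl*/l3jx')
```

`re.match` won't scan ahead — the pattern has to work from the very first character.
Here position 0 doesn't satisfy it, so the call returns None.

None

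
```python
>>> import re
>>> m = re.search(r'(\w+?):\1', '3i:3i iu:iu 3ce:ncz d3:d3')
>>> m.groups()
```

The match spans [0:5] → '3i:3i'.
Captured: group 1 = '3i'.

('3i',)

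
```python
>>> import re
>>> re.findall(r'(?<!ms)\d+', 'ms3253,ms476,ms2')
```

The negative lookahead/lookbehind blocks any match where the forbidden context is present.
`findall` yields the raw match text (2 of them) because the pattern has no groups.

['253', '76']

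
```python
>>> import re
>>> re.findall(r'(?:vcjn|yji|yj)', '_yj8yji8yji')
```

['yj', 'yji', 'yji']

Alternation tries branches left to right and keeps the first one that lets the overall match succeed at that position.
With no groups in the pattern, `findall` gives back each whole match — 3 here.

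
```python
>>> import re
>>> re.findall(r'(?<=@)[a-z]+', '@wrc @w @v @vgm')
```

['wrc', 'w', 'v', 'vgm']

Because the assertion is zero-width, the text it checks is not consumed and won't appear in the result.
Walking the string: at [1:4] → 'wrc'; at [6:7] → 'w'; at [9:10] → 'v'; at [12:15] → 'vgm'.
With no groups in the pattern, `findall` gives back each whole match — 4 here.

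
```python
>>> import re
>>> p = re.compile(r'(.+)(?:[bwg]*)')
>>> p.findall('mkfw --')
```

This matches one or more of any character (captured); then zero or more of one of [bwg] (non-capturing group).
With a single group, `findall` returns only what that group captured — 1 item.

['mkfw --']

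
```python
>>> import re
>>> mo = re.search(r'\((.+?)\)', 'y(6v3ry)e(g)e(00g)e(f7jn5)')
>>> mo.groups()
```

A `+?`/`*?`/`{m,n}?` starts at its minimum and grows only as far as needed for what follows to match.
`search` walks the string left to right and returns the first match it finds.
The match spans [1:8] → '(6v3ry)'.
Captured: group 1 = '6v3ry'.

('6v3ry',)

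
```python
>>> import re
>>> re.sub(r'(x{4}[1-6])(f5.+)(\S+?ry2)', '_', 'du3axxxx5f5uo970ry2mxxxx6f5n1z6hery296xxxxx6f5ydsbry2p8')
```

Pattern: exactly 4 of a literal 'x', then a character in [1-6] (captured); then the literal 'f5', then one or more of any character (captured); then one or more of a non-whitespace character (lazy), then the literal 'ry2' (captured).
`sub` substitutes '_' at each match site.

'du3a_p8'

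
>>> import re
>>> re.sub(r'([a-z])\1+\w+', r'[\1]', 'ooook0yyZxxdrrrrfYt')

'[o]'

After group 1 captures some text, `\1` only succeeds where that same text appears again.
Matches: at [0:19] → 'ooook0yyZxxdrrrrfYt'.
Each match is replaced using the text its own group 1 captured.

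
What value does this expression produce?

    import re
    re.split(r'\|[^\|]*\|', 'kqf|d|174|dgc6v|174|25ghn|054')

The string is cut at each match, leaving 4 pieces.

['kqf', '174', '174', '054']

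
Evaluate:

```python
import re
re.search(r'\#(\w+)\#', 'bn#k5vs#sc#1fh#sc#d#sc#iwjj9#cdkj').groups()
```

('k5vs',)

Unlike `match`, `search` isn't anchored — it looks for the pattern anywhere in the string.
The match spans [2:8] → '#k5vs#'.
Captured: group 1 = 'k5vs'.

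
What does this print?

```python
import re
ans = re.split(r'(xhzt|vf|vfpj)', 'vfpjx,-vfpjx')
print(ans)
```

The regex engine tests alternatives in the order written; an earlier branch that matches wins even if a later one would match more.
`re.split` interleaves the captured-group text with the surrounding fragments.

['', 'vf', 'pjx,-', 'vf', 'pjx']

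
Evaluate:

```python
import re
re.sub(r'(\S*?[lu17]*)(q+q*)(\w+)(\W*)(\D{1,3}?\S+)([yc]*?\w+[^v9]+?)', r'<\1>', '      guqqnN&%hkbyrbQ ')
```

The pattern matches zero or more of a non-whitespace character (lazy), then zero or more of one of [lu17] (captured); then one or more of the literal 'q', then zero or more of the literal 'q' (captured); then one or more of a word character (captured); then zero or more of a non-word character (captured); then 1 to 3 of a non-digit (lazy), then one or more of a non-whitespace character (captured); then zero or more of one of [yc] (lazy), then one or more of a word character, then one or more of any character except [v9] (lazy) (captured).
The `?` after the quantifier makes it lazy — it takes as little as possible before letting the rest of the pattern try.
Matches: at [6:22] → 'guqqnN&%hkbyrbQ '.
Each match is replaced using the text its own group 1 captured.

'      <gu>'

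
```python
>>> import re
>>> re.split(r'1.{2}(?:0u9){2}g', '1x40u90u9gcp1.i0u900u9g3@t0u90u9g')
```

['', 'cp1.i0u900u9g3@t0u90u9g']

`split` removes every match and returns the 2 fragments in between.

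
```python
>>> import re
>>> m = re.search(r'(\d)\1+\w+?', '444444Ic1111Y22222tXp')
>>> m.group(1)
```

'4'

After group 1 captures some text, `\1` only succeeds where that same text appears again.
`search` walks the string left to right and returns the first match it finds.
The match spans [0:7] → '444444I'.
Captured: group 1 = '4'.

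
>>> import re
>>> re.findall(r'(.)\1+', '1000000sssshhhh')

['0', 's', 'h']

`\1` has to match the exact text group 1 already captured.
`findall` collects group 1 from each match (3 total).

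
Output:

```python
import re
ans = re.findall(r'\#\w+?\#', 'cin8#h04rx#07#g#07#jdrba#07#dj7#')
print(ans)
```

['#h04rx#', '#g#', '#jdrba#', '#dj7#']

Walking the string: at [4:11] → '#h04rx#'; at [13:16] → '#g#'; at [18:25] → '#jdrba#'; at [27:32] → '#dj7#'.
No capturing groups, so `findall` returns the 4 full match strings.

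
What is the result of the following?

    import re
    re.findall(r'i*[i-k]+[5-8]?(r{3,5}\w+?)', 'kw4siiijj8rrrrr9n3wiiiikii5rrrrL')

['rrrrr9', 'rrrrL']

Pattern: zero or more of a literal 'i', then one or more of a character in [i-k], then optionally a character in [5-8]; then 3 to 5 of a literal 'r', then one or more of a word character (lazy) (captured).
One capturing group, so `findall` returns just the captured substring from each match — 2 in all.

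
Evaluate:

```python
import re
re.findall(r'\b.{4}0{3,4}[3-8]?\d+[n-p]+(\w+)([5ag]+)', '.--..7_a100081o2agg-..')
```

`findall` packs the 2 group values into a tuple for every match.

[('2ag', 'g')]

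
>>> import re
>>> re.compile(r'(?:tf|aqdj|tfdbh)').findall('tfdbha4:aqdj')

['tf', 'aqdj']

`|` is ordered: at each position the engine commits to the first alternative that works.
Matches: at [0:2] → 'tf'; at [8:12] → 'aqdj'.
`findall` yields the raw match text (2 of them) because the pattern has no groups.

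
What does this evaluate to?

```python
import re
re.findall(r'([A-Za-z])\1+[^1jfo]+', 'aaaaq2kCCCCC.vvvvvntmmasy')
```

['a']

A backreference is literal: `\1` must see the identical characters the first group matched.
Scanning left to right: at [0:25] match 'aaaaq2kCCCCC.vvvvvntmmasy', group 1 = 'a'.
`findall` collects group 1 from the one match (1 total).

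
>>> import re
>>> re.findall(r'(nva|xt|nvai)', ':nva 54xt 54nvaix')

`|` is ordered: at each position the engine commits to the first alternative that works.
Matches: at [1:4] match 'nva', group 1 = 'nva'; at [7:9] match 'xt', group 1 = 'xt'; at [12:15] match 'nva', group 1 = 'nva'.
One capturing group, so `findall` returns just the captured substring from each match — 3 in all.

['nva', 'xt', 'nva']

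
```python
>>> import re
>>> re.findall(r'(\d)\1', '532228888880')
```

['2', '8', '8', '8']

`\1` is not a pattern — it's the concrete string captured by group 1, re-applied verbatim.
Matches: at [2:4] match '22', group 1 = '2'; at [5:7] match '88', group 1 = '8'; at [7:9] match '88', group 1 = '8'; at [9:11] match '88', group 1 = '8'.
With a single group, `findall` returns only what that group captured — 4 items.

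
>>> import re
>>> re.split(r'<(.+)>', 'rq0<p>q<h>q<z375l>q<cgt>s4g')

`re.split` interleaves the captured-group text with the surrounding fragments.

['rq0', 'p>q<h>q<z375l>q<cgt', 's4g']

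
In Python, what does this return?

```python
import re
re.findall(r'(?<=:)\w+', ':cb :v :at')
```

Lookahead/lookbehind check context without consuming it, so the matched span excludes the asserted characters.
With no groups in the pattern, `findall` gives back each whole match — 3 here.

['cb', 'v', 'at']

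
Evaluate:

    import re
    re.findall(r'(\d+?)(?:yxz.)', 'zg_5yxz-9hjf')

['5']

The pattern matches one or more of a digit (lazy) (captured); then the literal 'yxz', then any character (non-capturing group).
Matches: at [3:8] match '5yxz-', group 1 = '5'.
Because there's exactly one group, `findall` drops the full match and keeps group 1 from the one hit.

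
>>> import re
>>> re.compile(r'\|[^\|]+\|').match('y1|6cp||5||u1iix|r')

None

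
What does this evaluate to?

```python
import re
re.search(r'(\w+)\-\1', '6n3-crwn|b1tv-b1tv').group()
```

'b1tv-b1tv'

After group 1 captures some text, `\1` only succeeds where that same text appears again.
The match spans [9:18] → 'b1tv-b1tv'.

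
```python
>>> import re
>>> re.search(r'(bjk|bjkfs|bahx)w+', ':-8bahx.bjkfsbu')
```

Here the pattern never matches, so the call returns None.

None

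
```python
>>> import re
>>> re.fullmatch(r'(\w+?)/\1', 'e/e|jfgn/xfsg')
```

None

The backreference `\1` re-matches whatever the first group consumed, character for character.
For `fullmatch`, every character of the input must be accounted for by the pattern.
Here the pattern can't cover the whole string, so the call returns None.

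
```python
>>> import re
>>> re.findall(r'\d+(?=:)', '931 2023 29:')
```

The lookaround is zero-width — it requires the adjacent text to match without consuming it, so the asserted text isn't part of the match.
Since nothing is captured, `findall` lists the 1 matched substring directly.

['29']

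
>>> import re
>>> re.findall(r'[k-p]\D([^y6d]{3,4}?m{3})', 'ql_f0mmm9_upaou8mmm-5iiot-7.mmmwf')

Pattern: a character in [k-p]; then a non-digit; then 3 to 4 of any character except [y6d] (lazy), then exactly 3 of a literal 'm' (captured).
Matches: at [11:19] match 'paou8mmm', group 1 = 'ou8mmm'; at [23:31] match 'ot-7.mmm', group 1 = '-7.mmm'.
With a single group, `findall` returns only what that group captured — 2 items.

['ou8mmm', '-7.mmm']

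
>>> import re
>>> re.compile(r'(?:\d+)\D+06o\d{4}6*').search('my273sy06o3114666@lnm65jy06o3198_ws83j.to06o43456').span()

(2, 17)

The pattern matches one or more of a digit (non-capturing group); then one or more of a non-digit, then the literal '06o'; then exactly 4 of a digit, then zero or more of a literal '6'.
`search` walks the string left to right and returns the first match it finds.
The match spans [2:17] → '273sy06o3114666'.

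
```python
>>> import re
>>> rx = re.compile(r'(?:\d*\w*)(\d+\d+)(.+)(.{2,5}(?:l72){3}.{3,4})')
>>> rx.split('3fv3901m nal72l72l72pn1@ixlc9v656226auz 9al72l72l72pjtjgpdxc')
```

Pattern: zero or more of a digit, then zero or more of a word character (non-capturing group); then one or more of a digit, then one or more of a digit (captured); then one or more of any character (captured); then 2 to 5 of any character, then the literal 'l72' repeated 3 times, then 3 to 4 of any character (captured).
Matches to split on: at [0:55] → '3fv3901m nal72l72l72pn1@ixlc9v656226auz 9al72l72l72pjtj'.
With a capturing group present, the delimiter's captured portion is kept in the result list.

['', '01', 'm nal72l72l72pn1@ixlc9v656226auz ', '9al72l72l72pjtj', 'gpdxc']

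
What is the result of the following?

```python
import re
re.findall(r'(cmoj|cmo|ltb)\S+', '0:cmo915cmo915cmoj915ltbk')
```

['cmo']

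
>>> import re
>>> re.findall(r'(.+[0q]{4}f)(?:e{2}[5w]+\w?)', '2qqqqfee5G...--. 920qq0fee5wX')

['2qqqqfee5G...--. 920qq0f']

This matches one or more of any character, then exactly 4 of one of [0q], then the literal 'f' (captured); then exactly 2 of the literal 'e', then one or more of one of [5w], then optionally a word character (non-capturing group).
Scanning left to right: at [0:29] match '2qqqqfee5G...--. 920qq0fee5wX', group 1 = '2qqqqfee5G...--. 920qq0f'.
One capturing group, so `findall` returns just the captured substring from the one match — 1 in all.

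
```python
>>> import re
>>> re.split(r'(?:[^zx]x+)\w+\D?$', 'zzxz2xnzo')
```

The pattern matches any character except [zx], then one or more of a literal 'x' (non-capturing group); then one or more of a word character, then optionally a non-digit; then anchored at the end.
The string is cut at each match, leaving 2 pieces.

['zzxz', '']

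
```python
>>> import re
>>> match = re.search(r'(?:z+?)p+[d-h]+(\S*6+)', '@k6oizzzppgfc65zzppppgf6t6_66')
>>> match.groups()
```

('c65zzppppgf6t6_66',)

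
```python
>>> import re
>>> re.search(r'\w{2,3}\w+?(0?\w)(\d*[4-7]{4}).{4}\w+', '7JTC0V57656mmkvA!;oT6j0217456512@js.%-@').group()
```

'7JTC0V57656mmkvA'

Pattern: 2 to 3 of a word character, then one or more of a word character (lazy); then optionally a literal '0', then a word character (captured); then zero or more of a digit, then exactly 4 of a character in [4-7] (captured); then exactly 4 of any character, then one or more of a word character.
`search` walks the string left to right and returns the first match it finds.
The match spans [0:16] → '7JTC0V57656mmkvA'.
Captured: group 1 = '0V', group 2 = '57656'.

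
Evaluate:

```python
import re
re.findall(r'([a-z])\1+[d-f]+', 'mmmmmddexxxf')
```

['m', 'x']

`\1` has to match the exact text group 1 already captured.
Scanning left to right: at [0:8] match 'mmmmmdde', group 1 = 'm'; at [8:12] match 'xxxf', group 1 = 'x'.
`findall` collects group 1 from each match (2 total).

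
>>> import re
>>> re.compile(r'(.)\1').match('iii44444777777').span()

(0, 2)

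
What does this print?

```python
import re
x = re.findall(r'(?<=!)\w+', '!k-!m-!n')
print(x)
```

['k', 'm', 'n']

Because the assertion is zero-width, the text it checks is not consumed and won't appear in the result.
`findall` yields the raw match text (3 of them) because the pattern has no groups.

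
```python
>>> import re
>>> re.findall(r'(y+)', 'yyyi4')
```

This matches one or more of a literal 'y' (captured).
Walking the string: at [0:3] match 'yyy', group 1 = 'yyy'.
Because there's exactly one group, `findall` drops the full match and keeps group 1 from the one hit.

['yyy']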